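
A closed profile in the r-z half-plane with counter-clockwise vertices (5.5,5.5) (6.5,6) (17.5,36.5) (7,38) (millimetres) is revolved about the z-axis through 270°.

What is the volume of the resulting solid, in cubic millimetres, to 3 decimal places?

Profile (r,z), 4 vertices: (5.5,5.5) (6.5,6) (17.5,36.5) (7,38)
edge 0: (5.5,5.5)→(6.5,6)  cross = 5.5·6 − 6.5·5.5 = -2.7500; (r_i+r_j)·cross = 12·-2.7500 = -33.0000
edge 1: (6.5,6)→(17.5,36.5)  cross = 6.5·36.5 − 17.5·6 = 132.2500; (r_i+r_j)·cross = 24·132.2500 = 3174.0000
edge 2: (17.5,36.5)→(7,38)  cross = 17.5·38 − 7·36.5 = 409.5000; (r_i+r_j)·cross = 24.5·409.5000 = 10032.7500
edge 3: (7,38)→(5.5,5.5)  cross = 7·5.5 − 5.5·38 = -170.5000; (r_i+r_j)·cross = 12.5·-170.5000 = -2131.2500
Σcross = 368.5000 → A = |Σcross|/2 = 184.2500 mm²
Σ(r_i+r_j)·cross = 11042.5000 → first moment M = |Σ|/6 = 1840.4167
R_c = M/A = 1840.4167/184.2500 = 9.9887 mm
θ = 270° = 4.712389 rad
V = θ·R_c·A = 4.712389·9.9887·184.2500 = 8672.759 mm³

Volume = 8672.759 mm³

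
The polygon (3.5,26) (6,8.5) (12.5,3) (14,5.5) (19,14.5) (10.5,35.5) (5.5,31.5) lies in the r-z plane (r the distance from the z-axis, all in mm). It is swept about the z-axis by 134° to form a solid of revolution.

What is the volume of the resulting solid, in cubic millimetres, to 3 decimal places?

Volume = 7404.650 mm³

Profile (r,z), 7 vertices: (3.5,26) (6,8.5) (12.5,3) (14,5.5) (19,14.5) (10.5,35.5) (5.5,31.5)
edge 0: (3.5,26)→(6,8.5)  cross = 3.5·8.5 − 6·26 = -126.2500; (r_i+r_j)·cross = 9.5·-126.2500 = -1199.3750
edge 1: (6,8.5)→(12.5,3)  cross = 6·3 − 12.5·8.5 = -88.2500; (r_i+r_j)·cross = 18.5·-88.2500 = -1632.6250
edge 2: (12.5,3)→(14,5.5)  cross = 12.5·5.5 − 14·3 = 26.7500; (r_i+r_j)·cross = 26.5·26.7500 = 708.8750
edge 3: (14,5.5)→(19,14.5)  cross = 14·14.5 − 19·5.5 = 98.5000; (r_i+r_j)·cross = 33·98.5000 = 3250.5000
edge 4: (19,14.5)→(10.5,35.5)  cross = 19·35.5 − 10.5·14.5 = 522.2500; (r_i+r_j)·cross = 29.5·522.2500 = 15406.3750
edge 5: (10.5,35.5)→(5.5,31.5)  cross = 10.5·31.5 − 5.5·35.5 = 135.5000; (r_i+r_j)·cross = 16·135.5000 = 2168.0000
edge 6: (5.5,31.5)→(3.5,26)  cross = 5.5·26 − 3.5·31.5 = 32.7500; (r_i+r_j)·cross = 9·32.7500 = 294.7500
Σcross = 601.2500 → A = |Σcross|/2 = 300.6250 mm²
Σ(r_i+r_j)·cross = 18996.5000 → first moment M = |Σ|/6 = 3166.0833
R_c = M/A = 3166.0833/300.6250 = 10.5317 mm
θ = 134° = 2.338741 rad
V = θ·R_c·A = 2.338741·10.5317·300.6250 = 7404.650 mm³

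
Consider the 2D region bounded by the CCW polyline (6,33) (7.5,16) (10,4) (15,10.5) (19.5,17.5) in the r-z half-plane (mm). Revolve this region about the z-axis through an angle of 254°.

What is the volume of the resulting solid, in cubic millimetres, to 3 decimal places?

Volume = 9257.035 mm³

Profile (r,z), 5 vertices: (6,33) (7.5,16) (10,4) (15,10.5) (19.5,17.5)
edge 0: (6,33)→(7.5,16)  cross = 6·16 − 7.5·33 = -151.5000; (r_i+r_j)·cross = 13.5·-151.5000 = -2045.2500
edge 1: (7.5,16)→(10,4)  cross = 7.5·4 − 10·16 = -130.0000; (r_i+r_j)·cross = 17.5·-130.0000 = -2275.0000
edge 2: (10,4)→(15,10.5)  cross = 10·10.5 − 15·4 = 45.0000; (r_i+r_j)·cross = 25·45.0000 = 1125.0000
edge 3: (15,10.5)→(19.5,17.5)  cross = 15·17.5 − 19.5·10.5 = 57.7500; (r_i+r_j)·cross = 34.5·57.7500 = 1992.3750
edge 4: (19.5,17.5)→(6,33)  cross = 19.5·33 − 6·17.5 = 538.5000; (r_i+r_j)·cross = 25.5·538.5000 = 13731.7500
Σcross = 359.7500 → A = |Σcross|/2 = 179.8750 mm²
Σ(r_i+r_j)·cross = 12528.8750 → first moment M = |Σ|/6 = 2088.1458
R_c = M/A = 2088.1458/179.8750 = 11.6089 mm
θ = 254° = 4.433136 rad
V = θ·R_c·A = 4.433136·11.6089·179.8750 = 9257.035 mm³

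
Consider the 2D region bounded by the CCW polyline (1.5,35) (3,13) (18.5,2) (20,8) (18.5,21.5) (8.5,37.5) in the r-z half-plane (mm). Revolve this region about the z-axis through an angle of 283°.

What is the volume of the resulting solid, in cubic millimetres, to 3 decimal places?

Volume = 21237.265 mm³

Profile (r,z), 6 vertices: (1.5,35) (3,13) (18.5,2) (20,8) (18.5,21.5) (8.5,37.5)
edge 0: (1.5,35)→(3,13)  cross = 1.5·13 − 3·35 = -85.5000; (r_i+r_j)·cross = 4.5·-85.5000 = -384.7500
edge 1: (3,13)→(18.5,2)  cross = 3·2 − 18.5·13 = -234.5000; (r_i+r_j)·cross = 21.5·-234.5000 = -5041.7500
edge 2: (18.5,2)→(20,8)  cross = 18.5·8 − 20·2 = 108.0000; (r_i+r_j)·cross = 38.5·108.0000 = 4158.0000
edge 3: (20,8)→(18.5,21.5)  cross = 20·21.5 − 18.5·8 = 282.0000; (r_i+r_j)·cross = 38.5·282.0000 = 10857.0000
edge 4: (18.5,21.5)→(8.5,37.5)  cross = 18.5·37.5 − 8.5·21.5 = 511.0000; (r_i+r_j)·cross = 27·511.0000 = 13797.0000
edge 5: (8.5,37.5)→(1.5,35)  cross = 8.5·35 − 1.5·37.5 = 241.2500; (r_i+r_j)·cross = 10·241.2500 = 2412.5000
Σcross = 822.2500 → A = |Σcross|/2 = 411.1250 mm²
Σ(r_i+r_j)·cross = 25798.0000 → first moment M = |Σ|/6 = 4299.6667
R_c = M/A = 4299.6667/411.1250 = 10.4583 mm
θ = 283° = 4.939282 rad
V = θ·R_c·A = 4.939282·10.4583·411.1250 = 21237.265 mm³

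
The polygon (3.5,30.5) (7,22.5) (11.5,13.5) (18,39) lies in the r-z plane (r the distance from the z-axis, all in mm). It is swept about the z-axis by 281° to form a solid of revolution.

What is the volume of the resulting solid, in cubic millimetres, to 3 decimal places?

Volume = 8564.265 mm³

Profile (r,z), 4 vertices: (3.5,30.5) (7,22.5) (11.5,13.5) (18,39)
edge 0: (3.5,30.5)→(7,22.5)  cross = 3.5·22.5 − 7·30.5 = -134.7500; (r_i+r_j)·cross = 10.5·-134.7500 = -1414.8750
edge 1: (7,22.5)→(11.5,13.5)  cross = 7·13.5 − 11.5·22.5 = -164.2500; (r_i+r_j)·cross = 18.5·-164.2500 = -3038.6250
edge 2: (11.5,13.5)→(18,39)  cross = 11.5·39 − 18·13.5 = 205.5000; (r_i+r_j)·cross = 29.5·205.5000 = 6062.2500
edge 3: (18,39)→(3.5,30.5)  cross = 18·30.5 − 3.5·39 = 412.5000; (r_i+r_j)·cross = 21.5·412.5000 = 8868.7500
Σcross = 319.0000 → A = |Σcross|/2 = 159.5000 mm²
Σ(r_i+r_j)·cross = 10477.5000 → first moment M = |Σ|/6 = 1746.2500
R_c = M/A = 1746.2500/159.5000 = 10.9483 mm
θ = 281° = 4.904375 rad
V = θ·R_c·A = 4.904375·10.9483·159.5000 = 8564.265 mm³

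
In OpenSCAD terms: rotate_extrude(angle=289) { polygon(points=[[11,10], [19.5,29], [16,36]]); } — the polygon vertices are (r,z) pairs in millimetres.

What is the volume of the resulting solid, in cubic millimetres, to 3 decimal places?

Profile (r,z), 3 vertices: (11,10) (19.5,29) (16,36)
edge 0: (11,10)→(19.5,29)  cross = 11·29 − 19.5·10 = 124.0000; (r_i+r_j)·cross = 30.5·124.0000 = 3782.0000
edge 1: (19.5,29)→(16,36)  cross = 19.5·36 − 16·29 = 238.0000; (r_i+r_j)·cross = 35.5·238.0000 = 8449.0000
edge 2: (16,36)→(11,10)  cross = 16·10 − 11·36 = -236.0000; (r_i+r_j)·cross = 27·-236.0000 = -6372.0000
Σcross = 126.0000 → A = |Σcross|/2 = 63.0000 mm²
Σ(r_i+r_j)·cross = 5859.0000 → first moment M = |Σ|/6 = 976.5000
R_c = M/A = 976.5000/63.0000 = 15.5000 mm
θ = 289° = 5.044002 rad
V = θ·R_c·A = 5.044002·15.5000·63.0000 = 4925.468 mm³

Volume = 4925.468 mm³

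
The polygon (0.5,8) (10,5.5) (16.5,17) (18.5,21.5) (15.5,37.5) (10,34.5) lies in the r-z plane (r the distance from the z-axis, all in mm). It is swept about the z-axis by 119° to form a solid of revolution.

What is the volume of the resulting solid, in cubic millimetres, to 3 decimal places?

Profile (r,z), 6 vertices: (0.5,8) (10,5.5) (16.5,17) (18.5,21.5) (15.5,37.5) (10,34.5)
edge 0: (0.5,8)→(10,5.5)  cross = 0.5·5.5 − 10·8 = -77.2500; (r_i+r_j)·cross = 10.5·-77.2500 = -811.1250
edge 1: (10,5.5)→(16.5,17)  cross = 10·17 − 16.5·5.5 = 79.2500; (r_i+r_j)·cross = 26.5·79.2500 = 2100.1250
edge 2: (16.5,17)→(18.5,21.5)  cross = 16.5·21.5 − 18.5·17 = 40.2500; (r_i+r_j)·cross = 35·40.2500 = 1408.7500
edge 3: (18.5,21.5)→(15.5,37.5)  cross = 18.5·37.5 − 15.5·21.5 = 360.5000; (r_i+r_j)·cross = 34·360.5000 = 12257.0000
edge 4: (15.5,37.5)→(10,34.5)  cross = 15.5·34.5 − 10·37.5 = 159.7500; (r_i+r_j)·cross = 25.5·159.7500 = 4073.6250
edge 5: (10,34.5)→(0.5,8)  cross = 10·8 − 0.5·34.5 = 62.7500; (r_i+r_j)·cross = 10.5·62.7500 = 658.8750
Σcross = 625.2500 → A = |Σcross|/2 = 312.6250 mm²
Σ(r_i+r_j)·cross = 19687.2500 → first moment M = |Σ|/6 = 3281.2083
R_c = M/A = 3281.2083/312.6250 = 10.4957 mm
θ = 119° = 2.076942 rad
V = θ·R_c·A = 2.076942·10.4957·312.6250 = 6814.879 mm³

Volume = 6814.879 mm³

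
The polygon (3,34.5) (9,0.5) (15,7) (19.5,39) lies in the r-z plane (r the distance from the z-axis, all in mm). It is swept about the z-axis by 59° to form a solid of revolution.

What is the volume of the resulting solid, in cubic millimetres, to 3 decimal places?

Profile (r,z), 4 vertices: (3,34.5) (9,0.5) (15,7) (19.5,39)
edge 0: (3,34.5)→(9,0.5)  cross = 3·0.5 − 9·34.5 = -309.0000; (r_i+r_j)·cross = 12·-309.0000 = -3708.0000
edge 1: (9,0.5)→(15,7)  cross = 9·7 − 15·0.5 = 55.5000; (r_i+r_j)·cross = 24·55.5000 = 1332.0000
edge 2: (15,7)→(19.5,39)  cross = 15·39 − 19.5·7 = 448.5000; (r_i+r_j)·cross = 34.5·448.5000 = 15473.2500
edge 3: (19.5,39)→(3,34.5)  cross = 19.5·34.5 − 3·39 = 555.7500; (r_i+r_j)·cross = 22.5·555.7500 = 12504.3750
Σcross = 750.7500 → A = |Σcross|/2 = 375.3750 mm²
Σ(r_i+r_j)·cross = 25601.6250 → first moment M = |Σ|/6 = 4266.9375
R_c = M/A = 4266.9375/375.3750 = 11.3671 mm
θ = 59° = 1.029744 rad
V = θ·R_c·A = 1.029744·11.3671·375.3750 = 4393.854 mm³

Volume = 4393.854 mm³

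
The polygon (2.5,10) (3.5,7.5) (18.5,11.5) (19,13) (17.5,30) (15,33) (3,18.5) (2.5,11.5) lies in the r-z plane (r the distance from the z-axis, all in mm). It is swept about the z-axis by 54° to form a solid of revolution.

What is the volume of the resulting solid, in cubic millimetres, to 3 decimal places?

Profile (r,z), 8 vertices: (2.5,10) (3.5,7.5) (18.5,11.5) (19,13) (17.5,30) (15,33) (3,18.5) (2.5,11.5)
edge 0: (2.5,10)→(3.5,7.5)  cross = 2.5·7.5 − 3.5·10 = -16.2500; (r_i+r_j)·cross = 6·-16.2500 = -97.5000
edge 1: (3.5,7.5)→(18.5,11.5)  cross = 3.5·11.5 − 18.5·7.5 = -98.5000; (r_i+r_j)·cross = 22·-98.5000 = -2167.0000
edge 2: (18.5,11.5)→(19,13)  cross = 18.5·13 − 19·11.5 = 22.0000; (r_i+r_j)·cross = 37.5·22.0000 = 825.0000
edge 3: (19,13)→(17.5,30)  cross = 19·30 − 17.5·13 = 342.5000; (r_i+r_j)·cross = 36.5·342.5000 = 12501.2500
edge 4: (17.5,30)→(15,33)  cross = 17.5·33 − 15·30 = 127.5000; (r_i+r_j)·cross = 32.5·127.5000 = 4143.7500
edge 5: (15,33)→(3,18.5)  cross = 15·18.5 − 3·33 = 178.5000; (r_i+r_j)·cross = 18·178.5000 = 3213.0000
edge 6: (3,18.5)→(2.5,11.5)  cross = 3·11.5 − 2.5·18.5 = -11.7500; (r_i+r_j)·cross = 5.5·-11.7500 = -64.6250
edge 7: (2.5,11.5)→(2.5,10)  cross = 2.5·10 − 2.5·11.5 = -3.7500; (r_i+r_j)·cross = 5·-3.7500 = -18.7500
Σcross = 540.2500 → A = |Σcross|/2 = 270.1250 mm²
Σ(r_i+r_j)·cross = 18335.1250 → first moment M = |Σ|/6 = 3055.8542
R_c = M/A = 3055.8542/270.1250 = 11.3127 mm
θ = 54° = 0.942478 rad
V = θ·R_c·A = 0.942478·11.3127·270.1250 = 2880.075 mm³

Volume = 2880.075 mm³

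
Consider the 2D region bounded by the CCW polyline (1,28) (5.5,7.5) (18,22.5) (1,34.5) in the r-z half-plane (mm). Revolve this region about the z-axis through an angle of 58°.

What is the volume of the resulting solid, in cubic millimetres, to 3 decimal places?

Profile (r,z), 4 vertices: (1,28) (5.5,7.5) (18,22.5) (1,34.5)
edge 0: (1,28)→(5.5,7.5)  cross = 1·7.5 − 5.5·28 = -146.5000; (r_i+r_j)·cross = 6.5·-146.5000 = -952.2500
edge 1: (5.5,7.5)→(18,22.5)  cross = 5.5·22.5 − 18·7.5 = -11.2500; (r_i+r_j)·cross = 23.5·-11.2500 = -264.3750
edge 2: (18,22.5)→(1,34.5)  cross = 18·34.5 − 1·22.5 = 598.5000; (r_i+r_j)·cross = 19·598.5000 = 11371.5000
edge 3: (1,34.5)→(1,28)  cross = 1·28 − 1·34.5 = -6.5000; (r_i+r_j)·cross = 2·-6.5000 = -13.0000
Σcross = 434.2500 → A = |Σcross|/2 = 217.1250 mm²
Σ(r_i+r_j)·cross = 10141.8750 → first moment M = |Σ|/6 = 1690.3125
R_c = M/A = 1690.3125/217.1250 = 7.7850 mm
θ = 58° = 1.012291 rad
V = θ·R_c·A = 1.012291·7.7850·217.1250 = 1711.088 mm³

Volume = 1711.088 mm³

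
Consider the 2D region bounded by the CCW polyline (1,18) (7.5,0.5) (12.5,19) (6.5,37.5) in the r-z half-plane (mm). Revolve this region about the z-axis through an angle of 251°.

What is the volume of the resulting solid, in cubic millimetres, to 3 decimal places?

Profile (r,z), 4 vertices: (1,18) (7.5,0.5) (12.5,19) (6.5,37.5)
edge 0: (1,18)→(7.5,0.5)  cross = 1·0.5 − 7.5·18 = -134.5000; (r_i+r_j)·cross = 8.5·-134.5000 = -1143.2500
edge 1: (7.5,0.5)→(12.5,19)  cross = 7.5·19 − 12.5·0.5 = 136.2500; (r_i+r_j)·cross = 20·136.2500 = 2725.0000
edge 2: (12.5,19)→(6.5,37.5)  cross = 12.5·37.5 − 6.5·19 = 345.2500; (r_i+r_j)·cross = 19·345.2500 = 6559.7500
edge 3: (6.5,37.5)→(1,18)  cross = 6.5·18 − 1·37.5 = 79.5000; (r_i+r_j)·cross = 7.5·79.5000 = 596.2500
Σcross = 426.5000 → A = |Σcross|/2 = 213.2500 mm²
Σ(r_i+r_j)·cross = 8737.7500 → first moment M = |Σ|/6 = 1456.2917
R_c = M/A = 1456.2917/213.2500 = 6.8290 mm
θ = 251° = 4.380776 rad
V = θ·R_c·A = 4.380776·6.8290·213.2500 = 6379.688 mm³

Volume = 6379.688 mm³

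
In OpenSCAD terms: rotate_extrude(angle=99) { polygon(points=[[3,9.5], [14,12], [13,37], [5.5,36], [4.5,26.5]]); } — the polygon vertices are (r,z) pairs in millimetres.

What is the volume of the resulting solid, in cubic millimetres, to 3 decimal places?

Volume = 3622.816 mm³

Profile (r,z), 5 vertices: (3,9.5) (14,12) (13,37) (5.5,36) (4.5,26.5)
edge 0: (3,9.5)→(14,12)  cross = 3·12 − 14·9.5 = -97.0000; (r_i+r_j)·cross = 17·-97.0000 = -1649.0000
edge 1: (14,12)→(13,37)  cross = 14·37 − 13·12 = 362.0000; (r_i+r_j)·cross = 27·362.0000 = 9774.0000
edge 2: (13,37)→(5.5,36)  cross = 13·36 − 5.5·37 = 264.5000; (r_i+r_j)·cross = 18.5·264.5000 = 4893.2500
edge 3: (5.5,36)→(4.5,26.5)  cross = 5.5·26.5 − 4.5·36 = -16.2500; (r_i+r_j)·cross = 10·-16.2500 = -162.5000
edge 4: (4.5,26.5)→(3,9.5)  cross = 4.5·9.5 − 3·26.5 = -36.7500; (r_i+r_j)·cross = 7.5·-36.7500 = -275.6250
Σcross = 476.5000 → A = |Σcross|/2 = 238.2500 mm²
Σ(r_i+r_j)·cross = 12580.1250 → first moment M = |Σ|/6 = 2096.6875
R_c = M/A = 2096.6875/238.2500 = 8.8004 mm
θ = 99° = 1.727876 rad
V = θ·R_c·A = 1.727876·8.8004·238.2500 = 3622.816 mm³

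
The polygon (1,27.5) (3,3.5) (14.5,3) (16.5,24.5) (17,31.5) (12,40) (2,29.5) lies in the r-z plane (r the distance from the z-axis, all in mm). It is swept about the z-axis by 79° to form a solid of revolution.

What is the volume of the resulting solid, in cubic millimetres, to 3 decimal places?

Profile (r,z), 7 vertices: (1,27.5) (3,3.5) (14.5,3) (16.5,24.5) (17,31.5) (12,40) (2,29.5)
edge 0: (1,27.5)→(3,3.5)  cross = 1·3.5 − 3·27.5 = -79.0000; (r_i+r_j)·cross = 4·-79.0000 = -316.0000
edge 1: (3,3.5)→(14.5,3)  cross = 3·3 − 14.5·3.5 = -41.7500; (r_i+r_j)·cross = 17.5·-41.7500 = -730.6250
edge 2: (14.5,3)→(16.5,24.5)  cross = 14.5·24.5 − 16.5·3 = 305.7500; (r_i+r_j)·cross = 31·305.7500 = 9478.2500
edge 3: (16.5,24.5)→(17,31.5)  cross = 16.5·31.5 − 17·24.5 = 103.2500; (r_i+r_j)·cross = 33.5·103.2500 = 3458.8750
edge 4: (17,31.5)→(12,40)  cross = 17·40 − 12·31.5 = 302.0000; (r_i+r_j)·cross = 29·302.0000 = 8758.0000
edge 5: (12,40)→(2,29.5)  cross = 12·29.5 − 2·40 = 274.0000; (r_i+r_j)·cross = 14·274.0000 = 3836.0000
edge 6: (2,29.5)→(1,27.5)  cross = 2·27.5 − 1·29.5 = 25.5000; (r_i+r_j)·cross = 3·25.5000 = 76.5000
Σcross = 889.7500 → A = |Σcross|/2 = 444.8750 mm²
Σ(r_i+r_j)·cross = 24561.0000 → first moment M = |Σ|/6 = 4093.5000
R_c = M/A = 4093.5000/444.8750 = 9.2015 mm
θ = 79° = 1.378810 rad
V = θ·R_c·A = 1.378810·9.2015·444.8750 = 5644.159 mm³

Volume = 5644.159 mm³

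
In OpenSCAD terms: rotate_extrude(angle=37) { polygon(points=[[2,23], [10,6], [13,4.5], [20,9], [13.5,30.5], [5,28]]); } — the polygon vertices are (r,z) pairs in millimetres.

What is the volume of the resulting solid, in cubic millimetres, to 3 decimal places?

Volume = 1987.417 mm³

Profile (r,z), 6 vertices: (2,23) (10,6) (13,4.5) (20,9) (13.5,30.5) (5,28)
edge 0: (2,23)→(10,6)  cross = 2·6 − 10·23 = -218.0000; (r_i+r_j)·cross = 12·-218.0000 = -2616.0000
edge 1: (10,6)→(13,4.5)  cross = 10·4.5 − 13·6 = -33.0000; (r_i+r_j)·cross = 23·-33.0000 = -759.0000
edge 2: (13,4.5)→(20,9)  cross = 13·9 − 20·4.5 = 27.0000; (r_i+r_j)·cross = 33·27.0000 = 891.0000
edge 3: (20,9)→(13.5,30.5)  cross = 20·30.5 − 13.5·9 = 488.5000; (r_i+r_j)·cross = 33.5·488.5000 = 16364.7500
edge 4: (13.5,30.5)→(5,28)  cross = 13.5·28 − 5·30.5 = 225.5000; (r_i+r_j)·cross = 18.5·225.5000 = 4171.7500
edge 5: (5,28)→(2,23)  cross = 5·23 − 2·28 = 59.0000; (r_i+r_j)·cross = 7·59.0000 = 413.0000
Σcross = 549.0000 → A = |Σcross|/2 = 274.5000 mm²
Σ(r_i+r_j)·cross = 18465.5000 → first moment M = |Σ|/6 = 3077.5833
R_c = M/A = 3077.5833/274.5000 = 11.2116 mm
θ = 37° = 0.645772 rad
V = θ·R_c·A = 0.645772·11.2116·274.5000 = 1987.417 mm³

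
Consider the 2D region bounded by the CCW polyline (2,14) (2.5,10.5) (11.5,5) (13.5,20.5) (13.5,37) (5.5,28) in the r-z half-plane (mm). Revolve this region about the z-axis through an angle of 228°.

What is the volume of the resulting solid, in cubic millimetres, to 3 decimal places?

Volume = 8034.972 mm³

Profile (r,z), 6 vertices: (2,14) (2.5,10.5) (11.5,5) (13.5,20.5) (13.5,37) (5.5,28)
edge 0: (2,14)→(2.5,10.5)  cross = 2·10.5 − 2.5·14 = -14.0000; (r_i+r_j)·cross = 4.5·-14.0000 = -63.0000
edge 1: (2.5,10.5)→(11.5,5)  cross = 2.5·5 − 11.5·10.5 = -108.2500; (r_i+r_j)·cross = 14·-108.2500 = -1515.5000
edge 2: (11.5,5)→(13.5,20.5)  cross = 11.5·20.5 − 13.5·5 = 168.2500; (r_i+r_j)·cross = 25·168.2500 = 4206.2500
edge 3: (13.5,20.5)→(13.5,37)  cross = 13.5·37 − 13.5·20.5 = 222.7500; (r_i+r_j)·cross = 27·222.7500 = 6014.2500
edge 4: (13.5,37)→(5.5,28)  cross = 13.5·28 − 5.5·37 = 174.5000; (r_i+r_j)·cross = 19·174.5000 = 3315.5000
edge 5: (5.5,28)→(2,14)  cross = 5.5·14 − 2·28 = 21.0000; (r_i+r_j)·cross = 7.5·21.0000 = 157.5000
Σcross = 464.2500 → A = |Σcross|/2 = 232.1250 mm²
Σ(r_i+r_j)·cross = 12115.0000 → first moment M = |Σ|/6 = 2019.1667
R_c = M/A = 2019.1667/232.1250 = 8.6986 mm
θ = 228° = 3.979351 rad
V = θ·R_c·A = 3.979351·8.6986·232.1250 = 8034.972 mm³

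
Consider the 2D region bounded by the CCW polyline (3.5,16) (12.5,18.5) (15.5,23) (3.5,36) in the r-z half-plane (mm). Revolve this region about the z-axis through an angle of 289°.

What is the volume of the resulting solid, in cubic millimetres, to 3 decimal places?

Profile (r,z), 4 vertices: (3.5,16) (12.5,18.5) (15.5,23) (3.5,36)
edge 0: (3.5,16)→(12.5,18.5)  cross = 3.5·18.5 − 12.5·16 = -135.2500; (r_i+r_j)·cross = 16·-135.2500 = -2164.0000
edge 1: (12.5,18.5)→(15.5,23)  cross = 12.5·23 − 15.5·18.5 = 0.7500; (r_i+r_j)·cross = 28·0.7500 = 21.0000
edge 2: (15.5,23)→(3.5,36)  cross = 15.5·36 − 3.5·23 = 477.5000; (r_i+r_j)·cross = 19·477.5000 = 9072.5000
edge 3: (3.5,36)→(3.5,16)  cross = 3.5·16 − 3.5·36 = -70.0000; (r_i+r_j)·cross = 7·-70.0000 = -490.0000
Σcross = 273.0000 → A = |Σcross|/2 = 136.5000 mm²
Σ(r_i+r_j)·cross = 6439.5000 → first moment M = |Σ|/6 = 1073.2500
R_c = M/A = 1073.2500/136.5000 = 7.8626 mm
θ = 289° = 5.044002 rad
V = θ·R_c·A = 5.044002·7.8626·136.5000 = 5413.475 mm³

Volume = 5413.475 mm³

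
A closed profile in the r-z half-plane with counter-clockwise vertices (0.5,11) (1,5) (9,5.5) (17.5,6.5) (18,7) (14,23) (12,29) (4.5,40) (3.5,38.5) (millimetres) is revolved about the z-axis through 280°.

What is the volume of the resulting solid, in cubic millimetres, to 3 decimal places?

Profile (r,z), 9 vertices: (0.5,11) (1,5) (9,5.5) (17.5,6.5) (18,7) (14,23) (12,29) (4.5,40) (3.5,38.5)
edge 0: (0.5,11)→(1,5)  cross = 0.5·5 − 1·11 = -8.5000; (r_i+r_j)·cross = 1.5·-8.5000 = -12.7500
edge 1: (1,5)→(9,5.5)  cross = 1·5.5 − 9·5 = -39.5000; (r_i+r_j)·cross = 10·-39.5000 = -395.0000
edge 2: (9,5.5)→(17.5,6.5)  cross = 9·6.5 − 17.5·5.5 = -37.7500; (r_i+r_j)·cross = 26.5·-37.7500 = -1000.3750
edge 3: (17.5,6.5)→(18,7)  cross = 17.5·7 − 18·6.5 = 5.5000; (r_i+r_j)·cross = 35.5·5.5000 = 195.2500
edge 4: (18,7)→(14,23)  cross = 18·23 − 14·7 = 316.0000; (r_i+r_j)·cross = 32·316.0000 = 10112.0000
edge 5: (14,23)→(12,29)  cross = 14·29 − 12·23 = 130.0000; (r_i+r_j)·cross = 26·130.0000 = 3380.0000
edge 6: (12,29)→(4.5,40)  cross = 12·40 − 4.5·29 = 349.5000; (r_i+r_j)·cross = 16.5·349.5000 = 5766.7500
edge 7: (4.5,40)→(3.5,38.5)  cross = 4.5·38.5 − 3.5·40 = 33.2500; (r_i+r_j)·cross = 8·33.2500 = 266.0000
edge 8: (3.5,38.5)→(0.5,11)  cross = 3.5·11 − 0.5·38.5 = 19.2500; (r_i+r_j)·cross = 4·19.2500 = 77.0000
Σcross = 767.7500 → A = |Σcross|/2 = 383.8750 mm²
Σ(r_i+r_j)·cross = 18388.8750 → first moment M = |Σ|/6 = 3064.8125
R_c = M/A = 3064.8125/383.8750 = 7.9839 mm
θ = 280° = 4.886922 rad
V = θ·R_c·A = 4.886922·7.9839·383.8750 = 14977.499 mm³

Volume = 14977.499 mm³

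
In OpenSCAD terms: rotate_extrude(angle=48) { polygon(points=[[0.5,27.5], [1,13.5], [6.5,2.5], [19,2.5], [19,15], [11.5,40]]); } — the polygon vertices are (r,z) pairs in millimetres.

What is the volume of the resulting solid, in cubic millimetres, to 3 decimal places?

Profile (r,z), 6 vertices: (0.5,27.5) (1,13.5) (6.5,2.5) (19,2.5) (19,15) (11.5,40)
edge 0: (0.5,27.5)→(1,13.5)  cross = 0.5·13.5 − 1·27.5 = -20.7500; (r_i+r_j)·cross = 1.5·-20.7500 = -31.1250
edge 1: (1,13.5)→(6.5,2.5)  cross = 1·2.5 − 6.5·13.5 = -85.2500; (r_i+r_j)·cross = 7.5·-85.2500 = -639.3750
edge 2: (6.5,2.5)→(19,2.5)  cross = 6.5·2.5 − 19·2.5 = -31.2500; (r_i+r_j)·cross = 25.5·-31.2500 = -796.8750
edge 3: (19,2.5)→(19,15)  cross = 19·15 − 19·2.5 = 237.5000; (r_i+r_j)·cross = 38·237.5000 = 9025.0000
edge 4: (19,15)→(11.5,40)  cross = 19·40 − 11.5·15 = 587.5000; (r_i+r_j)·cross = 30.5·587.5000 = 17918.7500
edge 5: (11.5,40)→(0.5,27.5)  cross = 11.5·27.5 − 0.5·40 = 296.2500; (r_i+r_j)·cross = 12·296.2500 = 3555.0000
Σcross = 984.0000 → A = |Σcross|/2 = 492.0000 mm²
Σ(r_i+r_j)·cross = 29031.3750 → first moment M = |Σ|/6 = 4838.5625
R_c = M/A = 4838.5625/492.0000 = 9.8345 mm
θ = 48° = 0.837758 rad
V = θ·R_c·A = 0.837758·9.8345·492.0000 = 4053.545 mm³

Volume = 4053.545 mm³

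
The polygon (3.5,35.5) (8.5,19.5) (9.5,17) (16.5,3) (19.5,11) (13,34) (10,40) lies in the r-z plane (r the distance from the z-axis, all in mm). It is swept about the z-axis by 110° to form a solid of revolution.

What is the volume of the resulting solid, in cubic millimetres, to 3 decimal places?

Volume = 5850.140 mm³

Profile (r,z), 7 vertices: (3.5,35.5) (8.5,19.5) (9.5,17) (16.5,3) (19.5,11) (13,34) (10,40)
edge 0: (3.5,35.5)→(8.5,19.5)  cross = 3.5·19.5 − 8.5·35.5 = -233.5000; (r_i+r_j)·cross = 12·-233.5000 = -2802.0000
edge 1: (8.5,19.5)→(9.5,17)  cross = 8.5·17 − 9.5·19.5 = -40.7500; (r_i+r_j)·cross = 18·-40.7500 = -733.5000
edge 2: (9.5,17)→(16.5,3)  cross = 9.5·3 − 16.5·17 = -252.0000; (r_i+r_j)·cross = 26·-252.0000 = -6552.0000
edge 3: (16.5,3)→(19.5,11)  cross = 16.5·11 − 19.5·3 = 123.0000; (r_i+r_j)·cross = 36·123.0000 = 4428.0000
edge 4: (19.5,11)→(13,34)  cross = 19.5·34 − 13·11 = 520.0000; (r_i+r_j)·cross = 32.5·520.0000 = 16900.0000
edge 5: (13,34)→(10,40)  cross = 13·40 − 10·34 = 180.0000; (r_i+r_j)·cross = 23·180.0000 = 4140.0000
edge 6: (10,40)→(3.5,35.5)  cross = 10·35.5 − 3.5·40 = 215.0000; (r_i+r_j)·cross = 13.5·215.0000 = 2902.5000
Σcross = 511.7500 → A = |Σcross|/2 = 255.8750 mm²
Σ(r_i+r_j)·cross = 18283.0000 → first moment M = |Σ|/6 = 3047.1667
R_c = M/A = 3047.1667/255.8750 = 11.9088 mm
θ = 110° = 1.919862 rad
V = θ·R_c·A = 1.919862·11.9088·255.8750 = 5850.140 mm³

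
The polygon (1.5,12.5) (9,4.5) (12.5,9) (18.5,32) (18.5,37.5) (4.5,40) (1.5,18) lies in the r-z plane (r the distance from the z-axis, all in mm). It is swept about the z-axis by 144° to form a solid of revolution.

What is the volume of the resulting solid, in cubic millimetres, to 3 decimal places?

Volume = 9912.772 mm³

Profile (r,z), 7 vertices: (1.5,12.5) (9,4.5) (12.5,9) (18.5,32) (18.5,37.5) (4.5,40) (1.5,18)
edge 0: (1.5,12.5)→(9,4.5)  cross = 1.5·4.5 − 9·12.5 = -105.7500; (r_i+r_j)·cross = 10.5·-105.7500 = -1110.3750
edge 1: (9,4.5)→(12.5,9)  cross = 9·9 − 12.5·4.5 = 24.7500; (r_i+r_j)·cross = 21.5·24.7500 = 532.1250
edge 2: (12.5,9)→(18.5,32)  cross = 12.5·32 − 18.5·9 = 233.5000; (r_i+r_j)·cross = 31·233.5000 = 7238.5000
edge 3: (18.5,32)→(18.5,37.5)  cross = 18.5·37.5 − 18.5·32 = 101.7500; (r_i+r_j)·cross = 37·101.7500 = 3764.7500
edge 4: (18.5,37.5)→(4.5,40)  cross = 18.5·40 − 4.5·37.5 = 571.2500; (r_i+r_j)·cross = 23·571.2500 = 13138.7500
edge 5: (4.5,40)→(1.5,18)  cross = 4.5·18 − 1.5·40 = 21.0000; (r_i+r_j)·cross = 6·21.0000 = 126.0000
edge 6: (1.5,18)→(1.5,12.5)  cross = 1.5·12.5 − 1.5·18 = -8.2500; (r_i+r_j)·cross = 3·-8.2500 = -24.7500
Σcross = 838.2500 → A = |Σcross|/2 = 419.1250 mm²
Σ(r_i+r_j)·cross = 23665.0000 → first moment M = |Σ|/6 = 3944.1667
R_c = M/A = 3944.1667/419.1250 = 9.4105 mm
θ = 144° = 2.513274 rad
V = θ·R_c·A = 2.513274·9.4105·419.1250 = 9912.772 mm³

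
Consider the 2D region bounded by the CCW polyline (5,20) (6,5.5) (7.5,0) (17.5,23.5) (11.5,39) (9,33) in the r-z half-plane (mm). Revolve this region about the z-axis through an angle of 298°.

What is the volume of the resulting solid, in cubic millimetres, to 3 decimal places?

Volume = 13506.666 mm³

Profile (r,z), 6 vertices: (5,20) (6,5.5) (7.5,0) (17.5,23.5) (11.5,39) (9,33)
edge 0: (5,20)→(6,5.5)  cross = 5·5.5 − 6·20 = -92.5000; (r_i+r_j)·cross = 11·-92.5000 = -1017.5000
edge 1: (6,5.5)→(7.5,0)  cross = 6·0 − 7.5·5.5 = -41.2500; (r_i+r_j)·cross = 13.5·-41.2500 = -556.8750
edge 2: (7.5,0)→(17.5,23.5)  cross = 7.5·23.5 − 17.5·0 = 176.2500; (r_i+r_j)·cross = 25·176.2500 = 4406.2500
edge 3: (17.5,23.5)→(11.5,39)  cross = 17.5·39 − 11.5·23.5 = 412.2500; (r_i+r_j)·cross = 29·412.2500 = 11955.2500
edge 4: (11.5,39)→(9,33)  cross = 11.5·33 − 9·39 = 28.5000; (r_i+r_j)·cross = 20.5·28.5000 = 584.2500
edge 5: (9,33)→(5,20)  cross = 9·20 − 5·33 = 15.0000; (r_i+r_j)·cross = 14·15.0000 = 210.0000
Σcross = 498.2500 → A = |Σcross|/2 = 249.1250 mm²
Σ(r_i+r_j)·cross = 15581.3750 → first moment M = |Σ|/6 = 2596.8958
R_c = M/A = 2596.8958/249.1250 = 10.4241 mm
θ = 298° = 5.201081 rad
V = θ·R_c·A = 5.201081·10.4241·249.1250 = 13506.666 mm³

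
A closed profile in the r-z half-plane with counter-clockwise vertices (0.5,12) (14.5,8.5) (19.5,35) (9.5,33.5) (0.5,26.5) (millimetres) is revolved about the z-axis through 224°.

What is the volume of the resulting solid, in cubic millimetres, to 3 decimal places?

Profile (r,z), 5 vertices: (0.5,12) (14.5,8.5) (19.5,35) (9.5,33.5) (0.5,26.5)
edge 0: (0.5,12)→(14.5,8.5)  cross = 0.5·8.5 − 14.5·12 = -169.7500; (r_i+r_j)·cross = 15·-169.7500 = -2546.2500
edge 1: (14.5,8.5)→(19.5,35)  cross = 14.5·35 − 19.5·8.5 = 341.7500; (r_i+r_j)·cross = 34·341.7500 = 11619.5000
edge 2: (19.5,35)→(9.5,33.5)  cross = 19.5·33.5 − 9.5·35 = 320.7500; (r_i+r_j)·cross = 29·320.7500 = 9301.7500
edge 3: (9.5,33.5)→(0.5,26.5)  cross = 9.5·26.5 − 0.5·33.5 = 235.0000; (r_i+r_j)·cross = 10·235.0000 = 2350.0000
edge 4: (0.5,26.5)→(0.5,12)  cross = 0.5·12 − 0.5·26.5 = -7.2500; (r_i+r_j)·cross = 1·-7.2500 = -7.2500
Σcross = 720.5000 → A = |Σcross|/2 = 360.2500 mm²
Σ(r_i+r_j)·cross = 20717.7500 → first moment M = |Σ|/6 = 3452.9583
R_c = M/A = 3452.9583/360.2500 = 9.5849 mm
θ = 224° = 3.909538 rad
V = θ·R_c·A = 3.909538·9.5849·360.2500 = 13499.470 mm³

Volume = 13499.470 mm³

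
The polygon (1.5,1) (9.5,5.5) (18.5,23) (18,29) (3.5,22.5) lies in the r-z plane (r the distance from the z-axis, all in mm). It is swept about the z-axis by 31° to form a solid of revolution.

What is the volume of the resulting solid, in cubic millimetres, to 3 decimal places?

Volume = 1271.517 mm³

Profile (r,z), 5 vertices: (1.5,1) (9.5,5.5) (18.5,23) (18,29) (3.5,22.5)
edge 0: (1.5,1)→(9.5,5.5)  cross = 1.5·5.5 − 9.5·1 = -1.2500; (r_i+r_j)·cross = 11·-1.2500 = -13.7500
edge 1: (9.5,5.5)→(18.5,23)  cross = 9.5·23 − 18.5·5.5 = 116.7500; (r_i+r_j)·cross = 28·116.7500 = 3269.0000
edge 2: (18.5,23)→(18,29)  cross = 18.5·29 − 18·23 = 122.5000; (r_i+r_j)·cross = 36.5·122.5000 = 4471.2500
edge 3: (18,29)→(3.5,22.5)  cross = 18·22.5 − 3.5·29 = 303.5000; (r_i+r_j)·cross = 21.5·303.5000 = 6525.2500
edge 4: (3.5,22.5)→(1.5,1)  cross = 3.5·1 − 1.5·22.5 = -30.2500; (r_i+r_j)·cross = 5·-30.2500 = -151.2500
Σcross = 511.2500 → A = |Σcross|/2 = 255.6250 mm²
Σ(r_i+r_j)·cross = 14100.5000 → first moment M = |Σ|/6 = 2350.0833
R_c = M/A = 2350.0833/255.6250 = 9.1935 mm
θ = 31° = 0.541052 rad
V = θ·R_c·A = 0.541052·9.1935·255.6250 = 1271.517 mm³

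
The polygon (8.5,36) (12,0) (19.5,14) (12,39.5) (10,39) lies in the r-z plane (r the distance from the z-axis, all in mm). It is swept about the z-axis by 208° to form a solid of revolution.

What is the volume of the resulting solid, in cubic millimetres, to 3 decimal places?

Profile (r,z), 5 vertices: (8.5,36) (12,0) (19.5,14) (12,39.5) (10,39)
edge 0: (8.5,36)→(12,0)  cross = 8.5·0 − 12·36 = -432.0000; (r_i+r_j)·cross = 20.5·-432.0000 = -8856.0000
edge 1: (12,0)→(19.5,14)  cross = 12·14 − 19.5·0 = 168.0000; (r_i+r_j)·cross = 31.5·168.0000 = 5292.0000
edge 2: (19.5,14)→(12,39.5)  cross = 19.5·39.5 − 12·14 = 602.2500; (r_i+r_j)·cross = 31.5·602.2500 = 18970.8750
edge 3: (12,39.5)→(10,39)  cross = 12·39 − 10·39.5 = 73.0000; (r_i+r_j)·cross = 22·73.0000 = 1606.0000
edge 4: (10,39)→(8.5,36)  cross = 10·36 − 8.5·39 = 28.5000; (r_i+r_j)·cross = 18.5·28.5000 = 527.2500
Σcross = 439.7500 → A = |Σcross|/2 = 219.8750 mm²
Σ(r_i+r_j)·cross = 17540.1250 → first moment M = |Σ|/6 = 2923.3542
R_c = M/A = 2923.3542/219.8750 = 13.2955 mm
θ = 208° = 3.630285 rad
V = θ·R_c·A = 3.630285·13.2955·219.8750 = 10612.608 mm³

Volume = 10612.608 mm³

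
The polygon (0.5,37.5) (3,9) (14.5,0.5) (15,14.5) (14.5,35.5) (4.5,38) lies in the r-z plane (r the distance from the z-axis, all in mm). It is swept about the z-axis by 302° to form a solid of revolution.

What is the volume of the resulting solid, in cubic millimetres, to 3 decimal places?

Profile (r,z), 6 vertices: (0.5,37.5) (3,9) (14.5,0.5) (15,14.5) (14.5,35.5) (4.5,38)
edge 0: (0.5,37.5)→(3,9)  cross = 0.5·9 − 3·37.5 = -108.0000; (r_i+r_j)·cross = 3.5·-108.0000 = -378.0000
edge 1: (3,9)→(14.5,0.5)  cross = 3·0.5 − 14.5·9 = -129.0000; (r_i+r_j)·cross = 17.5·-129.0000 = -2257.5000
edge 2: (14.5,0.5)→(15,14.5)  cross = 14.5·14.5 − 15·0.5 = 202.7500; (r_i+r_j)·cross = 29.5·202.7500 = 5981.1250
edge 3: (15,14.5)→(14.5,35.5)  cross = 15·35.5 − 14.5·14.5 = 322.2500; (r_i+r_j)·cross = 29.5·322.2500 = 9506.3750
edge 4: (14.5,35.5)→(4.5,38)  cross = 14.5·38 − 4.5·35.5 = 391.2500; (r_i+r_j)·cross = 19·391.2500 = 7433.7500
edge 5: (4.5,38)→(0.5,37.5)  cross = 4.5·37.5 − 0.5·38 = 149.7500; (r_i+r_j)·cross = 5·149.7500 = 748.7500
Σcross = 829.0000 → A = |Σcross|/2 = 414.5000 mm²
Σ(r_i+r_j)·cross = 21034.5000 → first moment M = |Σ|/6 = 3505.7500
R_c = M/A = 3505.7500/414.5000 = 8.4578 mm
θ = 302° = 5.270894 rad
V = θ·R_c·A = 5.270894·8.4578·414.5000 = 18478.438 mm³

Volume = 18478.438 mm³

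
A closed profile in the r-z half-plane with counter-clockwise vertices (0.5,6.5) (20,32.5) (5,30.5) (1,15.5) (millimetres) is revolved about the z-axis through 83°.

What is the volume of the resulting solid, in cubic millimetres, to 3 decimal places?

Profile (r,z), 4 vertices: (0.5,6.5) (20,32.5) (5,30.5) (1,15.5)
edge 0: (0.5,6.5)→(20,32.5)  cross = 0.5·32.5 − 20·6.5 = -113.7500; (r_i+r_j)·cross = 20.5·-113.7500 = -2331.8750
edge 1: (20,32.5)→(5,30.5)  cross = 20·30.5 − 5·32.5 = 447.5000; (r_i+r_j)·cross = 25·447.5000 = 11187.5000
edge 2: (5,30.5)→(1,15.5)  cross = 5·15.5 − 1·30.5 = 47.0000; (r_i+r_j)·cross = 6·47.0000 = 282.0000
edge 3: (1,15.5)→(0.5,6.5)  cross = 1·6.5 − 0.5·15.5 = -1.2500; (r_i+r_j)·cross = 1.5·-1.2500 = -1.8750
Σcross = 379.5000 → A = |Σcross|/2 = 189.7500 mm²
Σ(r_i+r_j)·cross = 9135.7500 → first moment M = |Σ|/6 = 1522.6250
R_c = M/A = 1522.6250/189.7500 = 8.0244 mm
θ = 83° = 1.448623 rad
V = θ·R_c·A = 1.448623·8.0244·189.7500 = 2205.710 mm³

Volume = 2205.710 mm³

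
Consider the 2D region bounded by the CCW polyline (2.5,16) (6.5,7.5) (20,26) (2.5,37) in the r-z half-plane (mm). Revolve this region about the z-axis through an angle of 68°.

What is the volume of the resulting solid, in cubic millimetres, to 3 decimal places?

Volume = 2900.054 mm³

Profile (r,z), 4 vertices: (2.5,16) (6.5,7.5) (20,26) (2.5,37)
edge 0: (2.5,16)→(6.5,7.5)  cross = 2.5·7.5 − 6.5·16 = -85.2500; (r_i+r_j)·cross = 9·-85.2500 = -767.2500
edge 1: (6.5,7.5)→(20,26)  cross = 6.5·26 − 20·7.5 = 19.0000; (r_i+r_j)·cross = 26.5·19.0000 = 503.5000
edge 2: (20,26)→(2.5,37)  cross = 20·37 − 2.5·26 = 675.0000; (r_i+r_j)·cross = 22.5·675.0000 = 15187.5000
edge 3: (2.5,37)→(2.5,16)  cross = 2.5·16 − 2.5·37 = -52.5000; (r_i+r_j)·cross = 5·-52.5000 = -262.5000
Σcross = 556.2500 → A = |Σcross|/2 = 278.1250 mm²
Σ(r_i+r_j)·cross = 14661.2500 → first moment M = |Σ|/6 = 2443.5417
R_c = M/A = 2443.5417/278.1250 = 8.7858 mm
θ = 68° = 1.186824 rad
V = θ·R_c·A = 1.186824·8.7858·278.1250 = 2900.054 mm³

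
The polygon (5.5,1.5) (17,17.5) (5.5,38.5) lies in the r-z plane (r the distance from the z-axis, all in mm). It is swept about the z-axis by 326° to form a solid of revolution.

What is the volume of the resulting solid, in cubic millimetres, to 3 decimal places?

Profile (r,z), 3 vertices: (5.5,1.5) (17,17.5) (5.5,38.5)
edge 0: (5.5,1.5)→(17,17.5)  cross = 5.5·17.5 − 17·1.5 = 70.7500; (r_i+r_j)·cross = 22.5·70.7500 = 1591.8750
edge 1: (17,17.5)→(5.5,38.5)  cross = 17·38.5 − 5.5·17.5 = 558.2500; (r_i+r_j)·cross = 22.5·558.2500 = 12560.6250
edge 2: (5.5,38.5)→(5.5,1.5)  cross = 5.5·1.5 − 5.5·38.5 = -203.5000; (r_i+r_j)·cross = 11·-203.5000 = -2238.5000
Σcross = 425.5000 → A = |Σcross|/2 = 212.7500 mm²
Σ(r_i+r_j)·cross = 11914.0000 → first moment M = |Σ|/6 = 1985.6667
R_c = M/A = 1985.6667/212.7500 = 9.3333 mm
θ = 326° = 5.689773 rad
V = θ·R_c·A = 5.689773·9.3333·212.7500 = 11297.993 mm³

Volume = 11297.993 mm³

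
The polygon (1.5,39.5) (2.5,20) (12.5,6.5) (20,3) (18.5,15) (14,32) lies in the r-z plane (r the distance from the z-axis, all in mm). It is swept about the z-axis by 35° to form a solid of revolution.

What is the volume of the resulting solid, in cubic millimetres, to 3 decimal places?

Volume = 2328.236 mm³

Profile (r,z), 6 vertices: (1.5,39.5) (2.5,20) (12.5,6.5) (20,3) (18.5,15) (14,32)
edge 0: (1.5,39.5)→(2.5,20)  cross = 1.5·20 − 2.5·39.5 = -68.7500; (r_i+r_j)·cross = 4·-68.7500 = -275.0000
edge 1: (2.5,20)→(12.5,6.5)  cross = 2.5·6.5 − 12.5·20 = -233.7500; (r_i+r_j)·cross = 15·-233.7500 = -3506.2500
edge 2: (12.5,6.5)→(20,3)  cross = 12.5·3 − 20·6.5 = -92.5000; (r_i+r_j)·cross = 32.5·-92.5000 = -3006.2500
edge 3: (20,3)→(18.5,15)  cross = 20·15 − 18.5·3 = 244.5000; (r_i+r_j)·cross = 38.5·244.5000 = 9413.2500
edge 4: (18.5,15)→(14,32)  cross = 18.5·32 − 14·15 = 382.0000; (r_i+r_j)·cross = 32.5·382.0000 = 12415.0000
edge 5: (14,32)→(1.5,39.5)  cross = 14·39.5 − 1.5·32 = 505.0000; (r_i+r_j)·cross = 15.5·505.0000 = 7827.5000
Σcross = 736.5000 → A = |Σcross|/2 = 368.2500 mm²
Σ(r_i+r_j)·cross = 22868.2500 → first moment M = |Σ|/6 = 3811.3750
R_c = M/A = 3811.3750/368.2500 = 10.3500 mm
θ = 35° = 0.610865 rad
V = θ·R_c·A = 0.610865·10.3500·368.2500 = 2328.236 mm³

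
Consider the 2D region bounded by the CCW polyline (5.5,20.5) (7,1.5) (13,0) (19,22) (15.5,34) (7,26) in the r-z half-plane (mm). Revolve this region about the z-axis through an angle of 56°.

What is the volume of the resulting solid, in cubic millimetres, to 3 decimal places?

Profile (r,z), 6 vertices: (5.5,20.5) (7,1.5) (13,0) (19,22) (15.5,34) (7,26)
edge 0: (5.5,20.5)→(7,1.5)  cross = 5.5·1.5 − 7·20.5 = -135.2500; (r_i+r_j)·cross = 12.5·-135.2500 = -1690.6250
edge 1: (7,1.5)→(13,0)  cross = 7·0 − 13·1.5 = -19.5000; (r_i+r_j)·cross = 20·-19.5000 = -390.0000
edge 2: (13,0)→(19,22)  cross = 13·22 − 19·0 = 286.0000; (r_i+r_j)·cross = 32·286.0000 = 9152.0000
edge 3: (19,22)→(15.5,34)  cross = 19·34 − 15.5·22 = 305.0000; (r_i+r_j)·cross = 34.5·305.0000 = 10522.5000
edge 4: (15.5,34)→(7,26)  cross = 15.5·26 − 7·34 = 165.0000; (r_i+r_j)·cross = 22.5·165.0000 = 3712.5000
edge 5: (7,26)→(5.5,20.5)  cross = 7·20.5 − 5.5·26 = 0.5000; (r_i+r_j)·cross = 12.5·0.5000 = 6.2500
Σcross = 601.7500 → A = |Σcross|/2 = 300.8750 mm²
Σ(r_i+r_j)·cross = 21312.6250 → first moment M = |Σ|/6 = 3552.1042
R_c = M/A = 3552.1042/300.8750 = 11.8059 mm
θ = 56° = 0.977384 rad
V = θ·R_c·A = 0.977384·11.8059·300.8750 = 3471.771 mm³

Volume = 3471.771 mm³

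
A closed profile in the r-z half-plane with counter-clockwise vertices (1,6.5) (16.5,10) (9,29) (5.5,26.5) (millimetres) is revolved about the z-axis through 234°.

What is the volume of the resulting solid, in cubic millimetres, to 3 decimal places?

Volume = 6405.524 mm³

Profile (r,z), 4 vertices: (1,6.5) (16.5,10) (9,29) (5.5,26.5)
edge 0: (1,6.5)→(16.5,10)  cross = 1·10 − 16.5·6.5 = -97.2500; (r_i+r_j)·cross = 17.5·-97.2500 = -1701.8750
edge 1: (16.5,10)→(9,29)  cross = 16.5·29 − 9·10 = 388.5000; (r_i+r_j)·cross = 25.5·388.5000 = 9906.7500
edge 2: (9,29)→(5.5,26.5)  cross = 9·26.5 − 5.5·29 = 79.0000; (r_i+r_j)·cross = 14.5·79.0000 = 1145.5000
edge 3: (5.5,26.5)→(1,6.5)  cross = 5.5·6.5 − 1·26.5 = 9.2500; (r_i+r_j)·cross = 6.5·9.2500 = 60.1250
Σcross = 379.5000 → A = |Σcross|/2 = 189.7500 mm²
Σ(r_i+r_j)·cross = 9410.5000 → first moment M = |Σ|/6 = 1568.4167
R_c = M/A = 1568.4167/189.7500 = 8.2657 mm
θ = 234° = 4.084070 rad
V = θ·R_c·A = 4.084070·8.2657·189.7500 = 6405.524 mm³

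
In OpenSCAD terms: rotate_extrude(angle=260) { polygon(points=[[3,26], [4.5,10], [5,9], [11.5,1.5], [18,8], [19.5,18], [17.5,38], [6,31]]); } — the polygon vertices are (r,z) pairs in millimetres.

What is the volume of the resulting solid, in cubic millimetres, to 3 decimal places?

Profile (r,z), 8 vertices: (3,26) (4.5,10) (5,9) (11.5,1.5) (18,8) (19.5,18) (17.5,38) (6,31)
edge 0: (3,26)→(4.5,10)  cross = 3·10 − 4.5·26 = -87.0000; (r_i+r_j)·cross = 7.5·-87.0000 = -652.5000
edge 1: (4.5,10)→(5,9)  cross = 4.5·9 − 5·10 = -9.5000; (r_i+r_j)·cross = 9.5·-9.5000 = -90.2500
edge 2: (5,9)→(11.5,1.5)  cross = 5·1.5 − 11.5·9 = -96.0000; (r_i+r_j)·cross = 16.5·-96.0000 = -1584.0000
edge 3: (11.5,1.5)→(18,8)  cross = 11.5·8 − 18·1.5 = 65.0000; (r_i+r_j)·cross = 29.5·65.0000 = 1917.5000
edge 4: (18,8)→(19.5,18)  cross = 18·18 − 19.5·8 = 168.0000; (r_i+r_j)·cross = 37.5·168.0000 = 6300.0000
edge 5: (19.5,18)→(17.5,38)  cross = 19.5·38 − 17.5·18 = 426.0000; (r_i+r_j)·cross = 37·426.0000 = 15762.0000
edge 6: (17.5,38)→(6,31)  cross = 17.5·31 − 6·38 = 314.5000; (r_i+r_j)·cross = 23.5·314.5000 = 7390.7500
edge 7: (6,31)→(3,26)  cross = 6·26 − 3·31 = 63.0000; (r_i+r_j)·cross = 9·63.0000 = 567.0000
Σcross = 844.0000 → A = |Σcross|/2 = 422.0000 mm²
Σ(r_i+r_j)·cross = 29610.5000 → first moment M = |Σ|/6 = 4935.0833
R_c = M/A = 4935.0833/422.0000 = 11.6945 mm
θ = 260° = 4.537856 rad
V = θ·R_c·A = 4.537856·11.6945·422.0000 = 22394.698 mm³

Volume = 22394.698 mm³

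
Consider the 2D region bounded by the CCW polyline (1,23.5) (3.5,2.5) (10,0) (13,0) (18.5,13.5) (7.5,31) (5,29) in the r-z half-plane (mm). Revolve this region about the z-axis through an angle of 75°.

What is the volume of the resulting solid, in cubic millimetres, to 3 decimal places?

Volume = 4019.193 mm³

Profile (r,z), 7 vertices: (1,23.5) (3.5,2.5) (10,0) (13,0) (18.5,13.5) (7.5,31) (5,29)
edge 0: (1,23.5)→(3.5,2.5)  cross = 1·2.5 − 3.5·23.5 = -79.7500; (r_i+r_j)·cross = 4.5·-79.7500 = -358.8750
edge 1: (3.5,2.5)→(10,0)  cross = 3.5·0 − 10·2.5 = -25.0000; (r_i+r_j)·cross = 13.5·-25.0000 = -337.5000
edge 2: (10,0)→(13,0)  cross = 10·0 − 13·0 = 0.0000; (r_i+r_j)·cross = 23·0.0000 = 0.0000
edge 3: (13,0)→(18.5,13.5)  cross = 13·13.5 − 18.5·0 = 175.5000; (r_i+r_j)·cross = 31.5·175.5000 = 5528.2500
edge 4: (18.5,13.5)→(7.5,31)  cross = 18.5·31 − 7.5·13.5 = 472.2500; (r_i+r_j)·cross = 26·472.2500 = 12278.5000
edge 5: (7.5,31)→(5,29)  cross = 7.5·29 − 5·31 = 62.5000; (r_i+r_j)·cross = 12.5·62.5000 = 781.2500
edge 6: (5,29)→(1,23.5)  cross = 5·23.5 − 1·29 = 88.5000; (r_i+r_j)·cross = 6·88.5000 = 531.0000
Σcross = 694.0000 → A = |Σcross|/2 = 347.0000 mm²
Σ(r_i+r_j)·cross = 18422.6250 → first moment M = |Σ|/6 = 3070.4375
R_c = M/A = 3070.4375/347.0000 = 8.8485 mm
θ = 75° = 1.308997 rad
V = θ·R_c·A = 1.308997·8.8485·347.0000 = 4019.193 mm³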